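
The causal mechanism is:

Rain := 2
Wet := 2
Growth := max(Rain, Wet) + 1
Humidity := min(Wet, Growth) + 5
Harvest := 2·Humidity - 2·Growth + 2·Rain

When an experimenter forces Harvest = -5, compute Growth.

do(Harvest=-5) replaces the equation Harvest := 2·Humidity - 2·Growth + 2·Rain with the constant Harvest = -5.
Growth is not downstream of the intervention, so its value is determined by the original equations.
Growth = max(Rain, Wet) + 1  [with Rain=2, Wet=2]  = 3

3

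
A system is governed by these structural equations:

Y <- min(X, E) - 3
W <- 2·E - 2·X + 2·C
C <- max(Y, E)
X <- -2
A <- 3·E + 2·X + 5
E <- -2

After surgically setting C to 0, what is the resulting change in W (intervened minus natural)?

4

Under do(C=0), the mechanism C <- max(Y, E) is discarded; C is fixed at 0.
W = 2·E - 2·X + 2·C  [with E=-2, X=-2, C=0]  = 0
Without intervention: Y = min(X, E) - 3  [with X=-2, E=-2]  = -5; C = max(Y, E)  [with Y=-5, E=-2]  = -2; W = 2·E - 2·X + 2·C  [with E=-2, X=-2, C=-2]  = -4.
Change = 0 − (-4) = 4.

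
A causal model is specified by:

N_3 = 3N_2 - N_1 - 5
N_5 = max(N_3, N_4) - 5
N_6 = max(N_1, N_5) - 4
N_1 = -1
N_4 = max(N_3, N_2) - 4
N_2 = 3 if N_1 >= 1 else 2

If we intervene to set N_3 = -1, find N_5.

-6

do(N_3=-1) replaces the equation N_3 = 3N_2 - N_1 - 5 with the constant N_3 = -1.
N_2 = 3 if N_1 >= 1 else 2  [with N_1=-1]  = 2
N_4 = max(N_3, N_2) - 4  [with N_3=-1, N_2=2]  = -2
N_5 = max(N_3, N_4) - 5  [with N_3=-1, N_4=-2]  = -6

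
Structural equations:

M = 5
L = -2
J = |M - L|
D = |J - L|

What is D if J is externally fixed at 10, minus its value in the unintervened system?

3

The intervention breaks the incoming arrows to J: J = |M - L| no longer applies, and J = 10.
D = |J - L|  [with J=10, L=-2]  = 12
Without intervention: J = |M - L|  [with M=5, L=-2]  = 7; D = |J - L|  [with J=7, L=-2]  = 9.
Change = 12 − 9 = 3.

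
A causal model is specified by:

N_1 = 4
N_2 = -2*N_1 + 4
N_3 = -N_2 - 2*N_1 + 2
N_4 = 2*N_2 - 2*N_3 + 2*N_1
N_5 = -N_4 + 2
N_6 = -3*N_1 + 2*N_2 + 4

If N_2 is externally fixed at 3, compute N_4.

Under do(N_2=3), the mechanism N_2 = -2*N_1 + 4 is discarded; N_2 is fixed at 3.
N_3 = -N_2 - 2*N_1 + 2  [with N_2=3, N_1=4]  = -9
N_4 = 2*N_2 - 2*N_3 + 2*N_1  [with N_2=3, N_3=-9, N_1=4]  = 32

32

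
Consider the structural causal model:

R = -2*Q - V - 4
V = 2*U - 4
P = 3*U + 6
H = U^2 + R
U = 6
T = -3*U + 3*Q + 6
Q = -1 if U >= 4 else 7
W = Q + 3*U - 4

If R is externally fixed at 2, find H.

do(R=2) replaces the equation R = -2*Q - V - 4 with the constant R = 2.
H = U^2 + R  [with U=6, R=2]  = 38

38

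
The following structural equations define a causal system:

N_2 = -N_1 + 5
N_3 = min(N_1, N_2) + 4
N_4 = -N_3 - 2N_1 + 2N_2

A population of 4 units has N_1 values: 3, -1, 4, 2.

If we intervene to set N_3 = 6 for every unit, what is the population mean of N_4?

-4

Under do(N_3=6), N_3's equation is replaced by N_3=6 for every unit. Per-unit N_4: -8, 8, -12, -4. Mean = -4.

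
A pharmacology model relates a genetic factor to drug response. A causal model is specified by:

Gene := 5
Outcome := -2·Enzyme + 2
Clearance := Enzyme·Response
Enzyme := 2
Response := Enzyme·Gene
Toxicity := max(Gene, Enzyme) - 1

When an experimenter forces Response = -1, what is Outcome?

The intervention breaks the incoming arrows to Response: Response := Enzyme·Gene no longer applies, and Response = -1.
No directed path runs from Response to Outcome, so Outcome keeps its natural value.
Outcome = -2·Enzyme + 2  [with Enzyme=2]  = -2

-2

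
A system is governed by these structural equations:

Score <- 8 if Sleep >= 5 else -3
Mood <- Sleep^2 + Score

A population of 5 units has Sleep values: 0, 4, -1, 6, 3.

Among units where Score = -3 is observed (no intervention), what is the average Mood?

Conditioning on Score=-3 selects the 4 unit(s) with Sleep ∈ {0, 4, -1, 3}. Their Mood values: -3, 13, -2, 6. Mean = 3.5.

3.5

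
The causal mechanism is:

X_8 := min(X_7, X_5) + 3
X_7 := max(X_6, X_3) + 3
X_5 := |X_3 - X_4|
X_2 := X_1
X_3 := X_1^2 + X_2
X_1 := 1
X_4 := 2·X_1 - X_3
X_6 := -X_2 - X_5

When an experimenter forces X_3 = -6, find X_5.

14

do(X_3=-6) replaces the equation X_3 := X_1^2 + X_2 with the constant X_3 = -6.
X_4 = 2·X_1 - X_3  [with X_1=1, X_3=-6]  = 8
X_5 = |X_3 - X_4|  [with X_3=-6, X_4=8]  = 14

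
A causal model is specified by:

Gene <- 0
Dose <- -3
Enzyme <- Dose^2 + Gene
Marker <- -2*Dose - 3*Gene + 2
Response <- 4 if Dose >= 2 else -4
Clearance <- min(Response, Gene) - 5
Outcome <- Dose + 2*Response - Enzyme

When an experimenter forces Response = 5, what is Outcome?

Under do(Response=5), the mechanism Response <- 4 if Dose >= 2 else -4 is discarded; Response is fixed at 5.
Enzyme = Dose^2 + Gene  [with Dose=-3, Gene=0]  = 9
Outcome = Dose + 2*Response - Enzyme  [with Dose=-3, Response=5, Enzyme=9]  = -2

-2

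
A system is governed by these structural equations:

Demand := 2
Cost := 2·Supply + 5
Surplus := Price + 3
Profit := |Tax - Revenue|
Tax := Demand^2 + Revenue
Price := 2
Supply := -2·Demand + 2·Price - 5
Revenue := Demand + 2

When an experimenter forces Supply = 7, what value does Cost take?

The intervention breaks the incoming arrows to Supply: Supply := -2·Demand + 2·Price - 5 no longer applies, and Supply = 7.
Cost = 2·Supply + 5  [with Supply=7]  = 19

19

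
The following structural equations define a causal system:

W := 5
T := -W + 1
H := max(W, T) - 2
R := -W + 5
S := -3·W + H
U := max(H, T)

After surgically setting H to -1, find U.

-1

The intervention breaks the incoming arrows to H: H := max(W, T) - 2 no longer applies, and H = -1.
T = -W + 1  [with W=5]  = -4
U = max(H, T)  [with H=-1, T=-4]  = -1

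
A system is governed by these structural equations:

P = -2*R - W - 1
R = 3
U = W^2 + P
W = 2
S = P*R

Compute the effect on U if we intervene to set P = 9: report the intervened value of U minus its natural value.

18

The intervention breaks the incoming arrows to P: P = -2*R - W - 1 no longer applies, and P = 9.
U = W^2 + P  [with W=2, P=9]  = 13
Without intervention: P = -2*R - W - 1  [with R=3, W=2]  = -9; U = W^2 + P  [with W=2, P=-9]  = -5.
Change = 13 − (-5) = 18.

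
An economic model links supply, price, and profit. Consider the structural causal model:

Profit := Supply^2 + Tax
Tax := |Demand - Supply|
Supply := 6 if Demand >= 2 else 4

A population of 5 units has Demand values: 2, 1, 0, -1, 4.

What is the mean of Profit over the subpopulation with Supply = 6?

39

Conditioning on Supply=6 selects the 2 unit(s) with Demand ∈ {2, 4}. Their Profit values: 40, 38. Mean = 39.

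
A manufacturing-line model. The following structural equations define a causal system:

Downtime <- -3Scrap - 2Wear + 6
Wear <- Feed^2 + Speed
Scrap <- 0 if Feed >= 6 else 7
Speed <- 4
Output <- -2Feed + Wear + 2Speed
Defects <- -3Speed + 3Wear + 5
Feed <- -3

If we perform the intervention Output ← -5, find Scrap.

7

do(Output=-5) replaces the equation Output <- -2Feed + Wear + 2Speed with the constant Output = -5.
Since Scrap is not a descendant of the intervened variable, it is unaffected.
Scrap = 0 if Feed >= 6 else 7  [with Feed=-3]  = 7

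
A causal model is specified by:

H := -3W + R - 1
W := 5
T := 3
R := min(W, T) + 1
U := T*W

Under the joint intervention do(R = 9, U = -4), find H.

The joint intervention fixes R = 9, U = -4, removing each variable's own equation.
H = -3W + R - 1  [with W=5, R=9]  = -7

-7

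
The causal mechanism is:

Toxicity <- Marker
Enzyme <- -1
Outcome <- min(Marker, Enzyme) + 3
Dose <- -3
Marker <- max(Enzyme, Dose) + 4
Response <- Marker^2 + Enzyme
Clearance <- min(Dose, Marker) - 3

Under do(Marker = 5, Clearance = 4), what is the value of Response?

24

Setting Marker = 5, Clearance = 4 by intervention discards those variables' equations.
Response = Marker^2 + Enzyme  [with Marker=5, Enzyme=-1]  = 24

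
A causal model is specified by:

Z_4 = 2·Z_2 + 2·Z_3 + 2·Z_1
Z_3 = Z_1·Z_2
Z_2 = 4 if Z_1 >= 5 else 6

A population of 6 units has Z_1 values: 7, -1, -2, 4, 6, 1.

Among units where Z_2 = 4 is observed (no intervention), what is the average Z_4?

73

Conditioning on Z_2=4 selects the 2 unit(s) with Z_1 ∈ {7, 6}. Their Z_4 values: 78, 68. Mean = 73.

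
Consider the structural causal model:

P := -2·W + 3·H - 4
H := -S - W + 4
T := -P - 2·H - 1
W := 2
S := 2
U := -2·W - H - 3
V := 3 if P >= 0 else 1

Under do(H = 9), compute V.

The intervention breaks the incoming arrows to H: H := -S - W + 4 no longer applies, and H = 9.
P = -2·W + 3·H - 4  [with W=2, H=9]  = 19
V = 3 if P >= 0 else 1  [with P=19]  = 3

3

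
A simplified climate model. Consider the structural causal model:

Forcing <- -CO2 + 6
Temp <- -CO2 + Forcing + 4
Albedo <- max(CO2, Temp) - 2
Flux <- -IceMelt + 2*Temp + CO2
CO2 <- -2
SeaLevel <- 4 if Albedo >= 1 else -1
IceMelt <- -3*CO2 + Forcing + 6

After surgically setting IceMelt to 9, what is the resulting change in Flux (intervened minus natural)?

The intervention breaks the incoming arrows to IceMelt: IceMelt <- -3*CO2 + Forcing + 6 no longer applies, and IceMelt = 9.
Forcing = -CO2 + 6  [with CO2=-2]  = 8
Temp = -CO2 + Forcing + 4  [with CO2=-2, Forcing=8]  = 14
Flux = -IceMelt + 2*Temp + CO2  [with IceMelt=9, Temp=14, CO2=-2]  = 17
Without intervention: Forcing = -CO2 + 6  [with CO2=-2]  = 8; Temp = -CO2 + Forcing + 4  [with CO2=-2, Forcing=8]  = 14; IceMelt = -3*CO2 + Forcing + 6  [with CO2=-2, Forcing=8]  = 20; Flux = -IceMelt + 2*Temp + CO2  [with IceMelt=20, Temp=14, CO2=-2]  = 6.
Change = 17 − 6 = 11.

11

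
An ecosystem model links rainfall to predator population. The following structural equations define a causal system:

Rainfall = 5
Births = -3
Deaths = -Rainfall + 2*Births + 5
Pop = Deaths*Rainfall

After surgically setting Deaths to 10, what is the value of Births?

-3

Under do(Deaths=10), the mechanism Deaths = -Rainfall + 2*Births + 5 is discarded; Deaths is fixed at 10.
Since Births is not a descendant of the intervened variable, it is unaffected.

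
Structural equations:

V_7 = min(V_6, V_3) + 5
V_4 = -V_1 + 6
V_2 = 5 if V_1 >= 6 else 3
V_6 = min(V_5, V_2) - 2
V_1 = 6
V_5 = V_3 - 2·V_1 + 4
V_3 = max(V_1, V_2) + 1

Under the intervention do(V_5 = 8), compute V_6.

The intervention breaks the incoming arrows to V_5: V_5 = V_3 - 2·V_1 + 4 no longer applies, and V_5 = 8.
V_2 = 5 if V_1 >= 6 else 3  [with V_1=6]  = 5
V_6 = min(V_5, V_2) - 2  [with V_5=8, V_2=5]  = 3

3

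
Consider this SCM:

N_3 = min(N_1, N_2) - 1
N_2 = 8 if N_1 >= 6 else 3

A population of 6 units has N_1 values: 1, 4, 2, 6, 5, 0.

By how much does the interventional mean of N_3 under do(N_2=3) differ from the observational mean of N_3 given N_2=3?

Every unit gets N_2=3 under the intervention. N_3 values become 0, 2, 1, 2, 2, -1; E[N_3|do(N_2=3)] = 1.
Observing N_2=3 restricts to units where N_2's equation naturally yields 3: N_1 ∈ {1, 4, 2, 5, 0}. In that subpopulation N_3 = 0, 2, 1, 2, -1, mean 0.8.
Difference = 1 − 0.8 = 0.2.

0.2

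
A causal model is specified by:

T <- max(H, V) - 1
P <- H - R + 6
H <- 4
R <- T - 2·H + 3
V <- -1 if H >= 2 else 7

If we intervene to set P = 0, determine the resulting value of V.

Under do(P=0), the mechanism P <- H - R + 6 is discarded; P is fixed at 0.
No directed path runs from P to V, so V keeps its natural value.
V = -1 if H >= 2 else 7  [with H=4]  = -1

-1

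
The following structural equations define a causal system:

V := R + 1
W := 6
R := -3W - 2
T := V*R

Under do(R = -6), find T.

30

Under do(R=-6), the mechanism R := -3W - 2 is discarded; R is fixed at -6.
V = R + 1  [with R=-6]  = -5
T = V*R  [with V=-5, R=-6]  = 30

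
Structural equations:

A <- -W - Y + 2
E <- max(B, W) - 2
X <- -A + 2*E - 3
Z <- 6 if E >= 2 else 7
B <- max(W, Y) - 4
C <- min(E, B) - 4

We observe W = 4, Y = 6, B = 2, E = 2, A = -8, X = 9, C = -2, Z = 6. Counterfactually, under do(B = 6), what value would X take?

13

The intervention breaks the incoming arrows to B: B <- max(W, Y) - 4 no longer applies, and B = 6.
E = max(B, W) - 2  [with B=6, W=4]  = 4
A = -W - Y + 2  [with W=4, Y=6]  = -8
X = -A + 2*E - 3  [with A=-8, E=4]  = 13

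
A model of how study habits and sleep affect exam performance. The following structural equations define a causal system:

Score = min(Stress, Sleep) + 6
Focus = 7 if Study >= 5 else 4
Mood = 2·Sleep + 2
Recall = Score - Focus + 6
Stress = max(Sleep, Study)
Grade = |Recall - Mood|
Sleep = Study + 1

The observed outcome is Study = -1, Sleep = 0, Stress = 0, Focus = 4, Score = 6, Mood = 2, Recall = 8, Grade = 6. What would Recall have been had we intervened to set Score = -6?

Under do(Score=-6), the mechanism Score = min(Stress, Sleep) + 6 is discarded; Score is fixed at -6.
Focus = 7 if Study >= 5 else 4  [with Study=-1]  = 4
Recall = Score - Focus + 6  [with Score=-6, Focus=4]  = -4

-4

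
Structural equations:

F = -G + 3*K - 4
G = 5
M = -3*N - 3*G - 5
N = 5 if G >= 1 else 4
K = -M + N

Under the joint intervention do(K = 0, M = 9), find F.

The joint intervention fixes K = 0, M = 9, removing each variable's own equation.
F = -G + 3*K - 4  [with G=5, K=0]  = -9

-9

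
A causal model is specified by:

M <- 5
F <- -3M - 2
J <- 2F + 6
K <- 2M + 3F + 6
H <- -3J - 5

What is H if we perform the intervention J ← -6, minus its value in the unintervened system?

do(J=-6) replaces the equation J <- 2F + 6 with the constant J = -6.
H = -3J - 5  [with J=-6]  = 13
Without intervention: F = -3M - 2  [with M=5]  = -17; J = 2F + 6  [with F=-17]  = -28; H = -3J - 5  [with J=-28]  = 79.
Change = 13 − 79 = -66.

-66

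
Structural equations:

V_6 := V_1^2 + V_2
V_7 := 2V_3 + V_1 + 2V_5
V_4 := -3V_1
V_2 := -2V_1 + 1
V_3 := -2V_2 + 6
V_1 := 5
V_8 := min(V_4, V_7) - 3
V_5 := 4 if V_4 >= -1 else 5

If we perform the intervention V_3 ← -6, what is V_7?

3

The intervention breaks the incoming arrows to V_3: V_3 := -2V_2 + 6 no longer applies, and V_3 = -6.
V_4 = -3V_1  [with V_1=5]  = -15
V_5 = 4 if V_4 >= -1 else 5  [with V_4=-15]  = 5
V_7 = 2V_3 + V_1 + 2V_5  [with V_3=-6, V_1=5, V_5=5]  = 3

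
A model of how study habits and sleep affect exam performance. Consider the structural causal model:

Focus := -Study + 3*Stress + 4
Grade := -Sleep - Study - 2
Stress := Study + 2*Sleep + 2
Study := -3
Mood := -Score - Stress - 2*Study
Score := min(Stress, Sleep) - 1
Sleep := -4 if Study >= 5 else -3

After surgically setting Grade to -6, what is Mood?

21

Intervening sets Grade = -6 and removes its equation (Grade := -Sleep - Study - 2).
Since Mood is not a descendant of the intervened variable, it is unaffected.
Sleep = -4 if Study >= 5 else -3  [with Study=-3]  = -3
Stress = Study + 2*Sleep + 2  [with Study=-3, Sleep=-3]  = -7
Score = min(Stress, Sleep) - 1  [with Stress=-7, Sleep=-3]  = -8
Mood = -Score - Stress - 2*Study  [with Score=-8, Stress=-7, Study=-3]  = 21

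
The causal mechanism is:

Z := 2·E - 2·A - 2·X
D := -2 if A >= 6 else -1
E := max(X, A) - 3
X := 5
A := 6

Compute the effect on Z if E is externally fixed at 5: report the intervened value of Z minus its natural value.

4

Intervening sets E = 5 and removes its equation (E := max(X, A) - 3).
Z = 2·E - 2·A - 2·X  [with E=5, A=6, X=5]  = -12
Without intervention: E = max(X, A) - 3  [with X=5, A=6]  = 3; Z = 2·E - 2·A - 2·X  [with E=3, A=6, X=5]  = -16.
Change = -12 − (-16) = 4.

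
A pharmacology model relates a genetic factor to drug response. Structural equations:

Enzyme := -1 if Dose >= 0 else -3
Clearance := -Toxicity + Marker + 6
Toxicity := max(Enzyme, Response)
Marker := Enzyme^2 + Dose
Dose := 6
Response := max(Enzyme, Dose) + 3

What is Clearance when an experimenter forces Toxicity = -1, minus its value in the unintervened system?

The intervention breaks the incoming arrows to Toxicity: Toxicity := max(Enzyme, Response) no longer applies, and Toxicity = -1.
Enzyme = -1 if Dose >= 0 else -3  [with Dose=6]  = -1
Marker = Enzyme^2 + Dose  [with Enzyme=-1, Dose=6]  = 7
Clearance = -Toxicity + Marker + 6  [with Toxicity=-1, Marker=7]  = 14
Without intervention: Enzyme = -1 if Dose >= 0 else -3  [with Dose=6]  = -1; Marker = Enzyme^2 + Dose  [with Enzyme=-1, Dose=6]  = 7; Response = max(Enzyme, Dose) + 3  [with Enzyme=-1, Dose=6]  = 9; Toxicity = max(Enzyme, Response)  [with Enzyme=-1, Response=9]  = 9; Clearance = -Toxicity + Marker + 6  [with Toxicity=9, Marker=7]  = 4.
Change = 14 − 4 = 10.

10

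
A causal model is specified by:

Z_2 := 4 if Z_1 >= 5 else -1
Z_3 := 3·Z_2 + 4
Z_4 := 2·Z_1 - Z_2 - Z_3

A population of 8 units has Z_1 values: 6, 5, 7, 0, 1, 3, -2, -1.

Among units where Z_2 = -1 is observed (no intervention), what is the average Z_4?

0.4

E[Z_4|Z_2=-1] averages over only the 5 units with Z_2=-1 (Z_1 = 0, 1, 3, -2, -1): Z_4 = 0, 2, 6, -4, -2, mean 0.4.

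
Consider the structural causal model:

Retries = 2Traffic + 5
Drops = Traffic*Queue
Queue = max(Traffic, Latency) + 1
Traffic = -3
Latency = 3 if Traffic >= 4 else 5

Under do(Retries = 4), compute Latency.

5

Under do(Retries=4), the mechanism Retries = 2Traffic + 5 is discarded; Retries is fixed at 4.
No directed path runs from Retries to Latency, so Latency keeps its natural value.
Latency = 3 if Traffic >= 4 else 5  [with Traffic=-3]  = 5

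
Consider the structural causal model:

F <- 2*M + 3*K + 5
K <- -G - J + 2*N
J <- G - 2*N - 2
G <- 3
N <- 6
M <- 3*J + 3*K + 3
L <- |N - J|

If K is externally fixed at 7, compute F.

Under do(K=7), the mechanism K <- -G - J + 2*N is discarded; K is fixed at 7.
J = G - 2*N - 2  [with G=3, N=6]  = -11
M = 3*J + 3*K + 3  [with J=-11, K=7]  = -9
F = 2*M + 3*K + 5  [with M=-9, K=7]  = 8

8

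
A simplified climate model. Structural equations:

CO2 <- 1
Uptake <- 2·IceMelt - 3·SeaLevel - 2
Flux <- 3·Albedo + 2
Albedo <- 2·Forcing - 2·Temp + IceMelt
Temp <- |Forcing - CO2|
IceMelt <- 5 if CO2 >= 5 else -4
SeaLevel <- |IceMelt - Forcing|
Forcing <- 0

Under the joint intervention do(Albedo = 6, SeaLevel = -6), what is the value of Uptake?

8

Setting Albedo = 6, SeaLevel = -6 by intervention discards those variables' equations.
IceMelt = 5 if CO2 >= 5 else -4  [with CO2=1]  = -4
Uptake = 2·IceMelt - 3·SeaLevel - 2  [with IceMelt=-4, SeaLevel=-6]  = 8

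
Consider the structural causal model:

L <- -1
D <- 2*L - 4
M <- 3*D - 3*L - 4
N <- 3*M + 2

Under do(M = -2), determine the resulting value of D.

-6

Under do(M=-2), the mechanism M <- 3*D - 3*L - 4 is discarded; M is fixed at -2.
Since D is not a descendant of the intervened variable, it is unaffected.
D = 2*L - 4  [with L=-1]  = -6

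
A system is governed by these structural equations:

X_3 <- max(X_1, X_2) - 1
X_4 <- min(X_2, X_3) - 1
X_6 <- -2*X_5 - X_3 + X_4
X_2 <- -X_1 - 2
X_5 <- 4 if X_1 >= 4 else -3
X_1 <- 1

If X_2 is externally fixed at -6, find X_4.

-7

Under do(X_2=-6), the mechanism X_2 <- -X_1 - 2 is discarded; X_2 is fixed at -6.
X_3 = max(X_1, X_2) - 1  [with X_1=1, X_2=-6]  = 0
X_4 = min(X_2, X_3) - 1  [with X_2=-6, X_3=0]  = -7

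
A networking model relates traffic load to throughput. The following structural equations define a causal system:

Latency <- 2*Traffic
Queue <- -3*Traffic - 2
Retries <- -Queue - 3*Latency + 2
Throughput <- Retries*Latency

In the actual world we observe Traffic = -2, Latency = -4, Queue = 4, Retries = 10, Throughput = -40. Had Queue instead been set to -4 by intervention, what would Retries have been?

18

The intervention breaks the incoming arrows to Queue: Queue <- -3*Traffic - 2 no longer applies, and Queue = -4.
Latency = 2*Traffic  [with Traffic=-2]  = -4
Retries = -Queue - 3*Latency + 2  [with Queue=-4, Latency=-4]  = 18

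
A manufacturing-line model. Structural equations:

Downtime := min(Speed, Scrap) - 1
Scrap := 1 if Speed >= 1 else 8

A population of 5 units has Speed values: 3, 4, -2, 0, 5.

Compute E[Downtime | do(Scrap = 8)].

1

Under do(Scrap=8), Scrap's equation is replaced by Scrap=8 for every unit. Per-unit Downtime: 2, 3, -3, -1, 4. Mean = 1.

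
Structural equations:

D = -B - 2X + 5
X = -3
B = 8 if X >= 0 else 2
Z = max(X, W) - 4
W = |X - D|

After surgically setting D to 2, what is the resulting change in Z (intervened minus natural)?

-7

do(D=2) replaces the equation D = -B - 2X + 5 with the constant D = 2.
W = |X - D|  [with X=-3, D=2]  = 5
Z = max(X, W) - 4  [with X=-3, W=5]  = 1
Without intervention: B = 8 if X >= 0 else 2  [with X=-3]  = 2; D = -B - 2X + 5  [with B=2, X=-3]  = 9; W = |X - D|  [with X=-3, D=9]  = 12; Z = max(X, W) - 4  [with X=-3, W=12]  = 8.
Change = 1 − 8 = -7.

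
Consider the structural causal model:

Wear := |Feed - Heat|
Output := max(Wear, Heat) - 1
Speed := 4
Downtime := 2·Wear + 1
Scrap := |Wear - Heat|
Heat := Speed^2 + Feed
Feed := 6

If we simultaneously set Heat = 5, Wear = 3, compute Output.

4

Setting Heat = 5, Wear = 3 by intervention discards those variables' equations.
Output = max(Wear, Heat) - 1  [with Wear=3, Heat=5]  = 4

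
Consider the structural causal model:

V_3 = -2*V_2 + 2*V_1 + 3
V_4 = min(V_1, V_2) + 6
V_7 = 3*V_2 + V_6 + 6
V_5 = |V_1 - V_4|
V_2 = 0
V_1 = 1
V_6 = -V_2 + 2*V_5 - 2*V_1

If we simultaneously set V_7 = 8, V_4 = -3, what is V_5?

Under do(V_7 = 8, V_4 = -3), each intervened variable's structural equation is replaced by its fixed value.
V_5 = |V_1 - V_4|  [with V_1=1, V_4=-3]  = 4

4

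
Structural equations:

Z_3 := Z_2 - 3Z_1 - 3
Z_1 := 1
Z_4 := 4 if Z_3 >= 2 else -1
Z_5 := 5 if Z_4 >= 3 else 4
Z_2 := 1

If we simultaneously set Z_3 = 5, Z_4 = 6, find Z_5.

5

Setting Z_3 = 5, Z_4 = 6 by intervention discards those variables' equations.
Z_5 = 5 if Z_4 >= 3 else 4  [with Z_4=6]  = 5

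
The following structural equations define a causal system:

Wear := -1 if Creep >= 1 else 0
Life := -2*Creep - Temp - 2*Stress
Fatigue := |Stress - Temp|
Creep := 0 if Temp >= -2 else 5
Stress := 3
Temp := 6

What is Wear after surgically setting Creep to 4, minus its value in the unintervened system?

The intervention breaks the incoming arrows to Creep: Creep := 0 if Temp >= -2 else 5 no longer applies, and Creep = 4.
Wear = -1 if Creep >= 1 else 0  [with Creep=4]  = -1
Without intervention: Creep = 0 if Temp >= -2 else 5  [with Temp=6]  = 0; Wear = -1 if Creep >= 1 else 0  [with Creep=0]  = 0.
Change = -1 − 0 = -1.

-1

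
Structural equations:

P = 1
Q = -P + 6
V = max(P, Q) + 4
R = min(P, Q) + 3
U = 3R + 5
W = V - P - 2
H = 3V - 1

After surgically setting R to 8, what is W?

6

Under do(R=8), the mechanism R = min(P, Q) + 3 is discarded; R is fixed at 8.
Since W is not a descendant of the intervened variable, it is unaffected.
Q = -P + 6  [with P=1]  = 5
V = max(P, Q) + 4  [with P=1, Q=5]  = 9
W = V - P - 2  [with V=9, P=1]  = 6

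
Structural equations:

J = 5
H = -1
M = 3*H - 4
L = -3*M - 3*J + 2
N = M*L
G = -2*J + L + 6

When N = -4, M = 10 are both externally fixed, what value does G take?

-47

The joint intervention fixes N = -4, M = 10, removing each variable's own equation.
L = -3*M - 3*J + 2  [with M=10, J=5]  = -43
G = -2*J + L + 6  [with J=5, L=-43]  = -47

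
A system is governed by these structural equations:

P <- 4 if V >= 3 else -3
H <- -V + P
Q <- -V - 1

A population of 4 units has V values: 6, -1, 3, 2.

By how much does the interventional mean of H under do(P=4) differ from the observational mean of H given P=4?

2

Every unit gets P=4 under the intervention. H values become -2, 5, 1, 2; E[H|do(P=4)] = 1.5.
Observing P=4 restricts to units where P's equation naturally yields 4: V ∈ {6, 3}. In that subpopulation H = -2, 1, mean -0.5.
Difference = 1.5 − (-0.5) = 2.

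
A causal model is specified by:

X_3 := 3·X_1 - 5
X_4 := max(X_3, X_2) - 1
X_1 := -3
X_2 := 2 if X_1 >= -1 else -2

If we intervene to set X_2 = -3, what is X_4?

-4

Under do(X_2=-3), the mechanism X_2 := 2 if X_1 >= -1 else -2 is discarded; X_2 is fixed at -3.
X_3 = 3·X_1 - 5  [with X_1=-3]  = -14
X_4 = max(X_3, X_2) - 1  [with X_3=-14, X_2=-3]  = -4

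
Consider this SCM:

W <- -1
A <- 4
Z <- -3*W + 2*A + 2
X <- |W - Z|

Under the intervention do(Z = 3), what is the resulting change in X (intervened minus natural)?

-10

The intervention breaks the incoming arrows to Z: Z <- -3*W + 2*A + 2 no longer applies, and Z = 3.
X = |W - Z|  [with W=-1, Z=3]  = 4
Without intervention: Z = -3*W + 2*A + 2  [with W=-1, A=4]  = 13; X = |W - Z|  [with W=-1, Z=13]  = 14.
Change = 4 − 14 = -10.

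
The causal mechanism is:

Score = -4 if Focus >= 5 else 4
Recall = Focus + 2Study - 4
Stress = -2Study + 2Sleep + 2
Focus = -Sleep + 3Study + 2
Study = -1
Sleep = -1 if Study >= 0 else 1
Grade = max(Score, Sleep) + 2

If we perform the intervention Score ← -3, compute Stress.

do(Score=-3) replaces the equation Score = -4 if Focus >= 5 else 4 with the constant Score = -3.
Stress is not downstream of the intervention, so its value is determined by the original equations.
Sleep = -1 if Study >= 0 else 1  [with Study=-1]  = 1
Stress = -2Study + 2Sleep + 2  [with Study=-1, Sleep=1]  = 6

6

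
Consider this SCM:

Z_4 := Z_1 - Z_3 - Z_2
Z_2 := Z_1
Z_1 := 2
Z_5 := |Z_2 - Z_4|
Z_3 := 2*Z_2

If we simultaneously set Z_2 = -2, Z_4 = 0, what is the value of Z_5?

Setting Z_2 = -2, Z_4 = 0 by intervention discards those variables' equations.
Z_5 = |Z_2 - Z_4|  [with Z_2=-2, Z_4=0]  = 2

2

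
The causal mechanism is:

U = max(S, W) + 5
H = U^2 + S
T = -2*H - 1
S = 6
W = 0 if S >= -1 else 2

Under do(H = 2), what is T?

Intervening sets H = 2 and removes its equation (H = U^2 + S).
T = -2*H - 1  [with H=2]  = -5

-5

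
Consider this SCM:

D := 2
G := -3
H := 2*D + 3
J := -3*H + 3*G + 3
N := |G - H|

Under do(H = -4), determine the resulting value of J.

6

The intervention breaks the incoming arrows to H: H := 2*D + 3 no longer applies, and H = -4.
J = -3*H + 3*G + 3  [with H=-4, G=-3]  = 6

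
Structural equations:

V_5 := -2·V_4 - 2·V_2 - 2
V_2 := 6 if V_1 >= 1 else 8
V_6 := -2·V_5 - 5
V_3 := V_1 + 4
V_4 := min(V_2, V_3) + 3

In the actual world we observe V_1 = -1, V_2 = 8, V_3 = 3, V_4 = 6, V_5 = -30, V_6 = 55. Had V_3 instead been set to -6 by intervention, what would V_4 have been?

-3

The intervention breaks the incoming arrows to V_3: V_3 := V_1 + 4 no longer applies, and V_3 = -6.
V_2 = 6 if V_1 >= 1 else 8  [with V_1=-1]  = 8
V_4 = min(V_2, V_3) + 3  [with V_2=8, V_3=-6]  = -3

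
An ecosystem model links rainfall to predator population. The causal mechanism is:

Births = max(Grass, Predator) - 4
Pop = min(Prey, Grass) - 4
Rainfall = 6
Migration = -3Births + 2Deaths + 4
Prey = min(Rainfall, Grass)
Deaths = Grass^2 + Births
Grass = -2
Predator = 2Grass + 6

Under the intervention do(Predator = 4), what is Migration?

12

The intervention breaks the incoming arrows to Predator: Predator = 2Grass + 6 no longer applies, and Predator = 4.
Births = max(Grass, Predator) - 4  [with Grass=-2, Predator=4]  = 0
Deaths = Grass^2 + Births  [with Grass=-2, Births=0]  = 4
Migration = -3Births + 2Deaths + 4  [with Births=0, Deaths=4]  = 12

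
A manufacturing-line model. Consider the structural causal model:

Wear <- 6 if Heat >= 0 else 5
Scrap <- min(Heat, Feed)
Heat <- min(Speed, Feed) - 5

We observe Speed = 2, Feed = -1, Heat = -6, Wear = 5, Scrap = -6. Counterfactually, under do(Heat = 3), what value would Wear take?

6

The intervention breaks the incoming arrows to Heat: Heat <- min(Speed, Feed) - 5 no longer applies, and Heat = 3.
Wear = 6 if Heat >= 0 else 5  [with Heat=3]  = 6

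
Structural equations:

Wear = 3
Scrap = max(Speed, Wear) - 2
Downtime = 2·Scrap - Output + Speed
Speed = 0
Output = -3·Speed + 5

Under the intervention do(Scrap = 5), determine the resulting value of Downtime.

5

do(Scrap=5) replaces the equation Scrap = max(Speed, Wear) - 2 with the constant Scrap = 5.
Output = -3·Speed + 5  [with Speed=0]  = 5
Downtime = 2·Scrap - Output + Speed  [with Scrap=5, Output=5, Speed=0]  = 5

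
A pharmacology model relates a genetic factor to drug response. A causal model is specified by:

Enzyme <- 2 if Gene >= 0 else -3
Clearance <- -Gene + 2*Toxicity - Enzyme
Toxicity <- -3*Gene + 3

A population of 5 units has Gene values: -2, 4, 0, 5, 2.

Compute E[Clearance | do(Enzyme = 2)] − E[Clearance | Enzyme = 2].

6.65

Under do(Enzyme=2), Enzyme's equation is replaced by Enzyme=2 for every unit. Per-unit Clearance: 18, -24, 4, -31, -10. Mean = -8.6.
E[Clearance|Enzyme=2] averages over only the 4 units with Enzyme=2 (Gene = 4, 0, 5, 2): Clearance = -24, 4, -31, -10, mean -15.25.
Difference = -8.6 − (-15.25) = 6.65.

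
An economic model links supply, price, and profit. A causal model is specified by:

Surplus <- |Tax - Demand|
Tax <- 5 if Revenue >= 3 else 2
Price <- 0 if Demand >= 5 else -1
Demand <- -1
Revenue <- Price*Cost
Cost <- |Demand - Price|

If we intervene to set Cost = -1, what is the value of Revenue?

1

The intervention breaks the incoming arrows to Cost: Cost <- |Demand - Price| no longer applies, and Cost = -1.
Price = 0 if Demand >= 5 else -1  [with Demand=-1]  = -1
Revenue = Price*Cost  [with Price=-1, Cost=-1]  = 1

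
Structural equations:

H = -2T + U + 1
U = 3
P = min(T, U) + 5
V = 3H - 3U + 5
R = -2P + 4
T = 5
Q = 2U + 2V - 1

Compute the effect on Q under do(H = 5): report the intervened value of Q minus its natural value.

do(H=5) replaces the equation H = -2T + U + 1 with the constant H = 5.
V = 3H - 3U + 5  [with H=5, U=3]  = 11
Q = 2U + 2V - 1  [with U=3, V=11]  = 27
Without intervention: H = -2T + U + 1  [with T=5, U=3]  = -6; V = 3H - 3U + 5  [with H=-6, U=3]  = -22; Q = 2U + 2V - 1  [with U=3, V=-22]  = -39.
Change = 27 − (-39) = 66.

66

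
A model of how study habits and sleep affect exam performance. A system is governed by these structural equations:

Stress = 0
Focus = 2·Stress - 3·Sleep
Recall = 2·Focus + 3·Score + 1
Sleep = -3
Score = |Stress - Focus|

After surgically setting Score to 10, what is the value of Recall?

49

Intervening sets Score = 10 and removes its equation (Score = |Stress - Focus|).
Focus = 2·Stress - 3·Sleep  [with Stress=0, Sleep=-3]  = 9
Recall = 2·Focus + 3·Score + 1  [with Focus=9, Score=10]  = 49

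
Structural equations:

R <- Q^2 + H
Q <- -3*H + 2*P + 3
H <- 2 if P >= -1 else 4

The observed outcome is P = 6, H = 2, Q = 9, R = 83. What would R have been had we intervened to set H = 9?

Under do(H=9), the mechanism H <- 2 if P >= -1 else 4 is discarded; H is fixed at 9.
Q = -3*H + 2*P + 3  [with H=9, P=6]  = -12
R = Q^2 + H  [with Q=-12, H=9]  = 153

153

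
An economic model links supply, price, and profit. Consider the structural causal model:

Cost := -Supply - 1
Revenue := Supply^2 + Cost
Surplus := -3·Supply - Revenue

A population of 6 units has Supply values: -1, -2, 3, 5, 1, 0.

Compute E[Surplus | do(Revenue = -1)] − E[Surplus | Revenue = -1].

-1.5

Under do(Revenue=-1), Revenue's equation is replaced by Revenue=-1 for every unit. Per-unit Surplus: 4, 7, -8, -14, -2, 1. Mean = -2.
E[Surplus|Revenue=-1] averages over only the 2 units with Revenue=-1 (Supply = 1, 0): Surplus = -2, 1, mean -0.5.
Difference = -2 − (-0.5) = -1.5.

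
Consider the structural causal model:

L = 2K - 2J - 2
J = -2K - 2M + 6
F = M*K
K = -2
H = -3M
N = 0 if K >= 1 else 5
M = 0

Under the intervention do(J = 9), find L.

The intervention breaks the incoming arrows to J: J = -2K - 2M + 6 no longer applies, and J = 9.
L = 2K - 2J - 2  [with K=-2, J=9]  = -24

-24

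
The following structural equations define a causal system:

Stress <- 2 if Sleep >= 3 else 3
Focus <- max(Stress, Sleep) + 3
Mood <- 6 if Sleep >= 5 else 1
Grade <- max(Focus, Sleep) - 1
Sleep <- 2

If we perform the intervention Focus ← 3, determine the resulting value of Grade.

do(Focus=3) replaces the equation Focus <- max(Stress, Sleep) + 3 with the constant Focus = 3.
Grade = max(Focus, Sleep) - 1  [with Focus=3, Sleep=2]  = 2

2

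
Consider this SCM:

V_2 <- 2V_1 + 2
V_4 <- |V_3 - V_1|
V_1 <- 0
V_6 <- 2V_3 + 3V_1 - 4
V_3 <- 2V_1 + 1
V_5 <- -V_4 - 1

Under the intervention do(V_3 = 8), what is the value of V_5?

do(V_3=8) replaces the equation V_3 <- 2V_1 + 1 with the constant V_3 = 8.
V_4 = |V_3 - V_1|  [with V_3=8, V_1=0]  = 8
V_5 = -V_4 - 1  [with V_4=8]  = -9

-9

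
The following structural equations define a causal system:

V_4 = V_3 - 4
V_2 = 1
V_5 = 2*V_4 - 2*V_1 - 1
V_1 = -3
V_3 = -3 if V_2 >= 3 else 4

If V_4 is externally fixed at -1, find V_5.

Intervening sets V_4 = -1 and removes its equation (V_4 = V_3 - 4).
V_5 = 2*V_4 - 2*V_1 - 1  [with V_4=-1, V_1=-3]  = 3

3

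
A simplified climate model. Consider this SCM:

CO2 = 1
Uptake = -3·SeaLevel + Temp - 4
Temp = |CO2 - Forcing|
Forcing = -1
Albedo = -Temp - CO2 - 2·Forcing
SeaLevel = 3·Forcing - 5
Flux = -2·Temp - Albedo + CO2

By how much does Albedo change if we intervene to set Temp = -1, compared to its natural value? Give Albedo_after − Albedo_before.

The intervention breaks the incoming arrows to Temp: Temp = |CO2 - Forcing| no longer applies, and Temp = -1.
Albedo = -Temp - CO2 - 2·Forcing  [with Temp=-1, CO2=1, Forcing=-1]  = 2
Without intervention: Temp = |CO2 - Forcing|  [with CO2=1, Forcing=-1]  = 2; Albedo = -Temp - CO2 - 2·Forcing  [with Temp=2, CO2=1, Forcing=-1]  = -1.
Change = 2 − (-1) = 3.

3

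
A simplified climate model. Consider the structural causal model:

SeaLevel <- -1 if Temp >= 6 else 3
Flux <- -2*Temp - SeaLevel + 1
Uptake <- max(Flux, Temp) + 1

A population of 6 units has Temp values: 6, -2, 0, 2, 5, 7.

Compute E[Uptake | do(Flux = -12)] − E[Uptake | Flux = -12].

-3

Under do(Flux=-12), Flux's equation is replaced by Flux=-12 for every unit. Per-unit Uptake: 7, -1, 1, 3, 6, 8. Mean = 4.
E[Uptake|Flux=-12] averages over only the 2 units with Flux=-12 (Temp = 5, 7): Uptake = 6, 8, mean 7.
Difference = 4 − 7 = -3.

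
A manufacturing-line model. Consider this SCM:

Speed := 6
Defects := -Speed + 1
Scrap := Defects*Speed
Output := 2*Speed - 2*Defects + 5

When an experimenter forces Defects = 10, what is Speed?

Under do(Defects=10), the mechanism Defects := -Speed + 1 is discarded; Defects is fixed at 10.
Speed is not downstream of the intervention, so its value is determined by the original equations.

6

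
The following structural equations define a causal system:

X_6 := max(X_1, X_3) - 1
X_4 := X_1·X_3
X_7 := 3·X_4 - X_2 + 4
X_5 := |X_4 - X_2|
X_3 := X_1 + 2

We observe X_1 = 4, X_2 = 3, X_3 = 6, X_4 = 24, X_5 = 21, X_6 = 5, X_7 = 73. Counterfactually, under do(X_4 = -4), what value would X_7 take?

-11

The intervention breaks the incoming arrows to X_4: X_4 := X_1·X_3 no longer applies, and X_4 = -4.
X_7 = 3·X_4 - X_2 + 4  [with X_4=-4, X_2=3]  = -11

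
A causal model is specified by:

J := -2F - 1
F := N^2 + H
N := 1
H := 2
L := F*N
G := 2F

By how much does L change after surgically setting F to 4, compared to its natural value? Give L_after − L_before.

The intervention breaks the incoming arrows to F: F := N^2 + H no longer applies, and F = 4.
L = F*N  [with F=4, N=1]  = 4
Without intervention: F = N^2 + H  [with N=1, H=2]  = 3; L = F*N  [with F=3, N=1]  = 3.
Change = 4 − 3 = 1.

1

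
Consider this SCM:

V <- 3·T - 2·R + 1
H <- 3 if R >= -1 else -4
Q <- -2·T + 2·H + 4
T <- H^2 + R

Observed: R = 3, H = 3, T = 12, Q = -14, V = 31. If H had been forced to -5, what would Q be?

Under do(H=-5), the mechanism H <- 3 if R >= -1 else -4 is discarded; H is fixed at -5.
T = H^2 + R  [with H=-5, R=3]  = 28
Q = -2·T + 2·H + 4  [with T=28, H=-5]  = -62

-62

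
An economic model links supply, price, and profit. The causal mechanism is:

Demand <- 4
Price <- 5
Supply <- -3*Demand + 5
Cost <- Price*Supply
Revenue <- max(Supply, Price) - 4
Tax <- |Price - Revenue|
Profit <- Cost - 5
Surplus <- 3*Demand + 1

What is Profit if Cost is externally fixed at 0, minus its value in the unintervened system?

35

The intervention breaks the incoming arrows to Cost: Cost <- Price*Supply no longer applies, and Cost = 0.
Profit = Cost - 5  [with Cost=0]  = -5
Without intervention: Supply = -3*Demand + 5  [with Demand=4]  = -7; Cost = Price*Supply  [with Price=5, Supply=-7]  = -35; Profit = Cost - 5  [with Cost=-35]  = -40.
Change = -5 − (-40) = 35.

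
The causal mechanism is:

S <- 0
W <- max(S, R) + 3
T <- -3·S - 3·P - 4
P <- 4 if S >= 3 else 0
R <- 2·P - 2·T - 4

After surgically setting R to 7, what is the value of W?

10

Intervening sets R = 7 and removes its equation (R <- 2·P - 2·T - 4).
W = max(S, R) + 3  [with S=0, R=7]  = 10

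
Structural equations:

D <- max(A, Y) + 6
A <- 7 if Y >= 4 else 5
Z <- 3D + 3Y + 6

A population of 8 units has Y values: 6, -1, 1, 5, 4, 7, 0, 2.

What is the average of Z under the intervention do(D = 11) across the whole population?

48

Under do(D=11), D's equation is replaced by D=11 for every unit. Per-unit Z: 57, 36, 42, 54, 51, 60, 39, 45. Mean = 48.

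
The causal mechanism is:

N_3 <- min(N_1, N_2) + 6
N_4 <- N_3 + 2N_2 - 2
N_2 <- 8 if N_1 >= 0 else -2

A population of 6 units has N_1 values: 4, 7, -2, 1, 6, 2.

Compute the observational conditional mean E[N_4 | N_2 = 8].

Conditioning on N_2=8 selects the 5 unit(s) with N_1 ∈ {4, 7, 1, 6, 2}. Their N_4 values: 24, 27, 21, 26, 22. Mean = 24.

24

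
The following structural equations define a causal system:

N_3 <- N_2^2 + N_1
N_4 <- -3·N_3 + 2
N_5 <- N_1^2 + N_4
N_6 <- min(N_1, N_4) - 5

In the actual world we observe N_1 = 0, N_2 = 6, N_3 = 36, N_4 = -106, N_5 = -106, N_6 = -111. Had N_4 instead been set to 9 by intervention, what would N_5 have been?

9

Intervening sets N_4 = 9 and removes its equation (N_4 <- -3·N_3 + 2).
N_5 = N_1^2 + N_4  [with N_1=0, N_4=9]  = 9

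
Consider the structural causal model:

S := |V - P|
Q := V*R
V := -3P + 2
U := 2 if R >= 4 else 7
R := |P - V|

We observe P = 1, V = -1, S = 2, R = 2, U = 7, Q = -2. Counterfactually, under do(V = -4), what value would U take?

do(V=-4) replaces the equation V := -3P + 2 with the constant V = -4.
R = |P - V|  [with P=1, V=-4]  = 5
U = 2 if R >= 4 else 7  [with R=5]  = 2

2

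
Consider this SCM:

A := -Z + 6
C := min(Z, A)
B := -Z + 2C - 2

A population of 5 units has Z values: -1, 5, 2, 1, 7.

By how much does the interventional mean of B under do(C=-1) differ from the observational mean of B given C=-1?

The intervention sets C=-1 in all 5 units regardless of Z. Recomputing B per unit gives -3, -9, -6, -5, -11; average -6.8.
Observing C=-1 restricts to units where C's equation naturally yields -1: Z ∈ {-1, 7}. In that subpopulation B = -3, -11, mean -7.
Difference = -6.8 − (-7) = 0.2.

0.2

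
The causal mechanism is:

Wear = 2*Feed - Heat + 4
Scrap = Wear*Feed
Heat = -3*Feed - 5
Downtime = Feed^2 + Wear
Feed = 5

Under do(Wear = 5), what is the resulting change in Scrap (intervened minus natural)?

The intervention breaks the incoming arrows to Wear: Wear = 2*Feed - Heat + 4 no longer applies, and Wear = 5.
Scrap = Wear*Feed  [with Wear=5, Feed=5]  = 25
Without intervention: Heat = -3*Feed - 5  [with Feed=5]  = -20; Wear = 2*Feed - Heat + 4  [with Feed=5, Heat=-20]  = 34; Scrap = Wear*Feed  [with Wear=34, Feed=5]  = 170.
Change = 25 − 170 = -145.

-145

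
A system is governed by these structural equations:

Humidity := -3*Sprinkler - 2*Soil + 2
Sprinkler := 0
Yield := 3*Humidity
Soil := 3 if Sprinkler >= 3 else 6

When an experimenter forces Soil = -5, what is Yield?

Under do(Soil=-5), the mechanism Soil := 3 if Sprinkler >= 3 else 6 is discarded; Soil is fixed at -5.
Humidity = -3*Sprinkler - 2*Soil + 2  [with Sprinkler=0, Soil=-5]  = 12
Yield = 3*Humidity  [with Humidity=12]  = 36

36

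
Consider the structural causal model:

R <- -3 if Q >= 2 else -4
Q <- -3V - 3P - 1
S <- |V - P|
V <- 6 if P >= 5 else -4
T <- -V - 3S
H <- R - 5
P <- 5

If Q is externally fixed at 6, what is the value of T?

-9

do(Q=6) replaces the equation Q <- -3V - 3P - 1 with the constant Q = 6.
T is not downstream of the intervention, so its value is determined by the original equations.
V = 6 if P >= 5 else -4  [with P=5]  = 6
S = |V - P|  [with V=6, P=5]  = 1
T = -V - 3S  [with V=6, S=1]  = -9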